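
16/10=8/5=1.60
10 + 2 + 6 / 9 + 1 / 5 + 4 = 253 / 15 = 16.87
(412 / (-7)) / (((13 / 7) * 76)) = -103 / 247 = -0.42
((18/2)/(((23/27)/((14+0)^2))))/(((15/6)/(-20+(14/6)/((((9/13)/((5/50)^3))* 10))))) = -2381359869/143750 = -16565.98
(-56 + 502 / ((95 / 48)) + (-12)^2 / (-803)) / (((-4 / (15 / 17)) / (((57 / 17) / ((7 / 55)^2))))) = -9320508450 / 1033753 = -9016.19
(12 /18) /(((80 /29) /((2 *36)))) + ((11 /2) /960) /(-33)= 100223 /5760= 17.40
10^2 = 100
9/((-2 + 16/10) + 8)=45/38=1.18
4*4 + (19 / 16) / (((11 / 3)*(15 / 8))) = 1779 / 110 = 16.17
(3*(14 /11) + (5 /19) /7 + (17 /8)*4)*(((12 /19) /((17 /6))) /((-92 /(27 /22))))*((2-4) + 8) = -26355537 /119554897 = -0.22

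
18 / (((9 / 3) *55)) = 6 / 55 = 0.11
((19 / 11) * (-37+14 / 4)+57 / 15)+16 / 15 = -17489 / 330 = -53.00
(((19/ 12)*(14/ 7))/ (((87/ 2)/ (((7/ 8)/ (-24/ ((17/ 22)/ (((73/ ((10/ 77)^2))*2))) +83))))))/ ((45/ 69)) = -260015/ 715526779032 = -0.00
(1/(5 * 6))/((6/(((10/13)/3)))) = 1/702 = 0.00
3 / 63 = 1 / 21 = 0.05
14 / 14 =1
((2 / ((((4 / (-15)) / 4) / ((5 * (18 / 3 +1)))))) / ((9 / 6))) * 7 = -4900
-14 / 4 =-3.50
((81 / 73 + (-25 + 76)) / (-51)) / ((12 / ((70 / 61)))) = -22190 / 227103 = -0.10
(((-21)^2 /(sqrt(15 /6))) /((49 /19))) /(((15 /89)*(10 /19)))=1219.21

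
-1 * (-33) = 33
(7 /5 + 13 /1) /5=72 /25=2.88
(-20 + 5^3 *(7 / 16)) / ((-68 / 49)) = -27195 / 1088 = -25.00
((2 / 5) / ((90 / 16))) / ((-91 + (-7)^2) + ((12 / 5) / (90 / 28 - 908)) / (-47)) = -4762792 / 2813020245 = -0.00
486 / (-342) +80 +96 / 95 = 7561 / 95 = 79.59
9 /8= 1.12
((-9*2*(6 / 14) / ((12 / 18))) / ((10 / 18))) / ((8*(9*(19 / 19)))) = -81 / 280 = -0.29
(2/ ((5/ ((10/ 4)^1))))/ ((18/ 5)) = 0.28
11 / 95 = 0.12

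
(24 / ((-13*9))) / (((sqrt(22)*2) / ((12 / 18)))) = -4*sqrt(22) / 1287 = -0.01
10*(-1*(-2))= 20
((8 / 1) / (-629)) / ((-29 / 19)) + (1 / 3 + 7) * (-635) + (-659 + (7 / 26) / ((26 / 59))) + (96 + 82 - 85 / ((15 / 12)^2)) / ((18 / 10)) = -64692679967 / 12330916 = -5246.38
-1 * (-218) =218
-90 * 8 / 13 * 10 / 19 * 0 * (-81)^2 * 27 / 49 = 0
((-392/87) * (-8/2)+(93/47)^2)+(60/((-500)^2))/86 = 4532388701549/206596725000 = 21.94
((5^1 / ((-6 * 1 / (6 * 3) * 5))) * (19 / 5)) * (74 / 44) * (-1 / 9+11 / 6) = -21793 / 660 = -33.02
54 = 54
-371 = -371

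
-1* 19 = -19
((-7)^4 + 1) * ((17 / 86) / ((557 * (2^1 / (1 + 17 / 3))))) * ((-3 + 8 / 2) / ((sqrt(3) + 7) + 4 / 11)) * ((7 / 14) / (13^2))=0.00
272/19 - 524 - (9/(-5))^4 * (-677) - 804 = 5793.19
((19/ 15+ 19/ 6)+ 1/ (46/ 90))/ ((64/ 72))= 13227/ 1840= 7.19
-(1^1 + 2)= -3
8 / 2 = 4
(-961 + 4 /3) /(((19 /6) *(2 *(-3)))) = 50.51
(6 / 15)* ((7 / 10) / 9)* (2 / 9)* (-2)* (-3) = 28 / 675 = 0.04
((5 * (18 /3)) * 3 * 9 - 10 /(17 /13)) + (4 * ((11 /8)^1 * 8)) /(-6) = 40546 /51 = 795.02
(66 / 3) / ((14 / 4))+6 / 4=109 / 14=7.79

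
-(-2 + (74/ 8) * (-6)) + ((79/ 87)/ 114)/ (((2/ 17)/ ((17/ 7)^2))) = 56276057/ 971964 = 57.90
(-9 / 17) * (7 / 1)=-63 / 17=-3.71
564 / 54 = 94 / 9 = 10.44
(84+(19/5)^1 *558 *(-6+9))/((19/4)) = 128904/95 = 1356.88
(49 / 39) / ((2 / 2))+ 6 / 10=362 / 195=1.86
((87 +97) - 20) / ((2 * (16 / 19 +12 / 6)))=779 / 27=28.85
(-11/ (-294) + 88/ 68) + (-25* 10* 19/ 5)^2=4510701655/ 4998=902501.33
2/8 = 1/4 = 0.25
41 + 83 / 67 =2830 / 67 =42.24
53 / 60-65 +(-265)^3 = -1116581347 / 60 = -18609689.12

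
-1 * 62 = -62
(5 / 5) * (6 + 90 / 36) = 17 / 2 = 8.50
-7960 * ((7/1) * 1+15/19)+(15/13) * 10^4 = -12465040/247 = -50465.75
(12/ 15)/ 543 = 0.00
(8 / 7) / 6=4 / 21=0.19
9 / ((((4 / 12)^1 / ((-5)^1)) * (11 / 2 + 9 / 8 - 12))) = 1080 / 43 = 25.12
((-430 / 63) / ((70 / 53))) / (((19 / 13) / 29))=-859183 / 8379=-102.54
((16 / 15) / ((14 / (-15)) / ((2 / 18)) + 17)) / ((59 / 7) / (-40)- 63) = -4480 / 2283171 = -0.00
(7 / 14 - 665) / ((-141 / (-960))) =-212640 / 47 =-4524.26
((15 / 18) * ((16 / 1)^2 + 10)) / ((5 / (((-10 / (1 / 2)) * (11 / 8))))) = -1219.17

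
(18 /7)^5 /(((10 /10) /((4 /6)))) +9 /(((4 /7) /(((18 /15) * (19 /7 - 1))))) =9021294 /84035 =107.35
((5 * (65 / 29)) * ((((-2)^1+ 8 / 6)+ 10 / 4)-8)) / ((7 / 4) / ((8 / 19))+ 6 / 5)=-962000 / 74559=-12.90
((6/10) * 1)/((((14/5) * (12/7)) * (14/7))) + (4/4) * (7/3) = 115/48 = 2.40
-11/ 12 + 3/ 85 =-0.88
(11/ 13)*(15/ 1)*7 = 1155/ 13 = 88.85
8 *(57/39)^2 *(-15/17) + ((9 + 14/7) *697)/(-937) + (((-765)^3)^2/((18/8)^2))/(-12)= -8881729566858775305631/2692001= -3299303962687523.26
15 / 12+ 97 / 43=603 / 172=3.51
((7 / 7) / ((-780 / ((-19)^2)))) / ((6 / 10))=-0.77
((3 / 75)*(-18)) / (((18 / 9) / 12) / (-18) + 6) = -1944 / 16175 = -0.12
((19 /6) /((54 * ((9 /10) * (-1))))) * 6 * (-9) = 95 /27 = 3.52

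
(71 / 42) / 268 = 71 / 11256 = 0.01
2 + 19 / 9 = 37 / 9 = 4.11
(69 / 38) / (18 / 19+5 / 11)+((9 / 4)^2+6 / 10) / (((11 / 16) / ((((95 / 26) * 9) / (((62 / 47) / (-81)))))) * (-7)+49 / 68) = 9.13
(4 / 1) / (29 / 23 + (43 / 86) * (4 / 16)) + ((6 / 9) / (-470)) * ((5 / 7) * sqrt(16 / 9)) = 726092 / 251685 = 2.88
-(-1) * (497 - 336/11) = 5131/11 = 466.45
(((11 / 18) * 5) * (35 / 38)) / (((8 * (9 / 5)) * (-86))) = -9625 / 4235328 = -0.00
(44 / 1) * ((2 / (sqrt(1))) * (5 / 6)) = 220 / 3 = 73.33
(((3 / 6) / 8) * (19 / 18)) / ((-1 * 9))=-19 / 2592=-0.01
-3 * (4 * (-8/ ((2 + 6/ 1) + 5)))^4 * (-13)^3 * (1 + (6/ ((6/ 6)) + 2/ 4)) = 23592960/ 13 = 1814843.08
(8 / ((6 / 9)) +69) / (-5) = -81 / 5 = -16.20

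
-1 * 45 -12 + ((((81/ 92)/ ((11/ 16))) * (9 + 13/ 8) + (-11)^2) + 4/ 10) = 78.01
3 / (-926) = -3 / 926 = -0.00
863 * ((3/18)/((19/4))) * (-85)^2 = 12470350/57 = 218778.07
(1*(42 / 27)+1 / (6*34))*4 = 6.24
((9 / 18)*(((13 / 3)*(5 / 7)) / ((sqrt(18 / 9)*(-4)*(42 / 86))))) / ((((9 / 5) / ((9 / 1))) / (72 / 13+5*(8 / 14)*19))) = -1463075*sqrt(2) / 12348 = -167.57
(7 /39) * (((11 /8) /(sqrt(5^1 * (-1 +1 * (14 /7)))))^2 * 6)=0.41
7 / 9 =0.78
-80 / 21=-3.81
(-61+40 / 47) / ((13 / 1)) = -2827 / 611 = -4.63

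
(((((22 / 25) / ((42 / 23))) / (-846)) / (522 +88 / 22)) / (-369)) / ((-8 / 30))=-253 / 22988493360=-0.00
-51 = -51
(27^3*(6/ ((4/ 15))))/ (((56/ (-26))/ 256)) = -368465760/ 7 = -52637965.71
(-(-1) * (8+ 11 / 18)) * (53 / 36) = 8215 / 648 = 12.68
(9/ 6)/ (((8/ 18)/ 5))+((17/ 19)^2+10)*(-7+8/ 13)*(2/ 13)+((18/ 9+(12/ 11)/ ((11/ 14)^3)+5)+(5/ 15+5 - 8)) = 275441512013/ 21437586456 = 12.85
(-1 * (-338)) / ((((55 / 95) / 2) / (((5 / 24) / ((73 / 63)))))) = 337155 / 1606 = 209.93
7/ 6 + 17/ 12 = 2.58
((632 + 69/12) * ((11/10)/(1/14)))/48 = 196427/960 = 204.61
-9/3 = -3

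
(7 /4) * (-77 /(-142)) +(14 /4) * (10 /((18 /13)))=134071 /5112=26.23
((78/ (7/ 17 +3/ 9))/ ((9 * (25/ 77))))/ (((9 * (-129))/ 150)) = -34034/ 7353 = -4.63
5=5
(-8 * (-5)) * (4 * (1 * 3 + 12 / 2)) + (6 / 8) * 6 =2889 / 2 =1444.50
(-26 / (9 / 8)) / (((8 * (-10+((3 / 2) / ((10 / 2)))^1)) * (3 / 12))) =1040 / 873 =1.19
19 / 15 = 1.27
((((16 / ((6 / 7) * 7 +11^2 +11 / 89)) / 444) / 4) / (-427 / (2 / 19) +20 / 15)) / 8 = -89 / 40741578232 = -0.00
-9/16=-0.56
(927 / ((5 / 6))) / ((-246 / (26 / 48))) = -4017 / 1640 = -2.45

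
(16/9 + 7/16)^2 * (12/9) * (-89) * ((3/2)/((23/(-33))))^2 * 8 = -1095864209/50784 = -21578.93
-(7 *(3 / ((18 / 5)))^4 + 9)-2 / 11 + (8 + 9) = 63331 / 14256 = 4.44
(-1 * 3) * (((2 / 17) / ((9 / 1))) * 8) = -16 / 51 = -0.31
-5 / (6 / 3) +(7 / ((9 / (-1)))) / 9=-419 / 162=-2.59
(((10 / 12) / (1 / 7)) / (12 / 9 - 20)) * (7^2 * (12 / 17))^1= -735 / 68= -10.81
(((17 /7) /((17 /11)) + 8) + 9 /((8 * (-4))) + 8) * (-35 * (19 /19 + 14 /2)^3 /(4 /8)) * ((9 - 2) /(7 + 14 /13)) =-537056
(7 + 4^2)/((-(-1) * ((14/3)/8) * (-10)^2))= 69/175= 0.39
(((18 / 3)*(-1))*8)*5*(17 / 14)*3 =-6120 / 7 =-874.29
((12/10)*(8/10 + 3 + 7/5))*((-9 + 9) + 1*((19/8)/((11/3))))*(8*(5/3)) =2964/55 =53.89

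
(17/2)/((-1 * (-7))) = 1.21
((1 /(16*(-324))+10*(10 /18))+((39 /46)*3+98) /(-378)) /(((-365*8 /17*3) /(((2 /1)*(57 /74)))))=-1425928397 /90172776960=-0.02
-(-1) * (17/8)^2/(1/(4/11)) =289/176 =1.64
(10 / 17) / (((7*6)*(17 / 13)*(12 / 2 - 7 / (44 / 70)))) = -1430 / 685797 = -0.00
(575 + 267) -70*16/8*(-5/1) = 1542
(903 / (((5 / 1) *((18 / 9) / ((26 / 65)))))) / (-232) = -903 / 5800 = -0.16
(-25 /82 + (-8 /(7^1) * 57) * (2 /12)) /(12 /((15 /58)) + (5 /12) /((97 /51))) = -6214790 /25956567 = -0.24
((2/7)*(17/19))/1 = 34/133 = 0.26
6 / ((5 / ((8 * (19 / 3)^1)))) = 60.80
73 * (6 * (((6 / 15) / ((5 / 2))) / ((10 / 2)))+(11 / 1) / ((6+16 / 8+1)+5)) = 71.37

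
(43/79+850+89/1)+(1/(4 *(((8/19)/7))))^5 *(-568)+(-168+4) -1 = -233166353896381/331350016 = -703685.96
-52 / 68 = -13 / 17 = -0.76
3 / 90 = 1 / 30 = 0.03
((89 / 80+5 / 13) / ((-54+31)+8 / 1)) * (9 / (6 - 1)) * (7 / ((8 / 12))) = -98091 / 52000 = -1.89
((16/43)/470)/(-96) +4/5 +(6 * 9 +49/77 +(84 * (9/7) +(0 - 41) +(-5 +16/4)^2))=123.44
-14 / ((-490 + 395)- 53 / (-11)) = 77 / 496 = 0.16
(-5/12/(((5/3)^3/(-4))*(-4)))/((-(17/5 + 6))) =0.01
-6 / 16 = -3 / 8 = -0.38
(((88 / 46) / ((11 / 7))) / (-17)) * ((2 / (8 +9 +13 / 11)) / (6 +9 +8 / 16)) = -154 / 303025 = -0.00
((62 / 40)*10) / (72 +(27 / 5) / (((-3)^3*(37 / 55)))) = 1147 / 5306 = 0.22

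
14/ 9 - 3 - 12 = -121/ 9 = -13.44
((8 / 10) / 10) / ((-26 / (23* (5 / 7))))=-23 / 455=-0.05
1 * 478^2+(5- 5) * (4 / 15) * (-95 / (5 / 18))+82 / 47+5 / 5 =228486.74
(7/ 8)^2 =49/ 64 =0.77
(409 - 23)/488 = 193/244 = 0.79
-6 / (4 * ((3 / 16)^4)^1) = -32768 / 27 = -1213.63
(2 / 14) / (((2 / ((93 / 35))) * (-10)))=-93 / 4900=-0.02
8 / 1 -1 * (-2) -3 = 7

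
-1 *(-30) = 30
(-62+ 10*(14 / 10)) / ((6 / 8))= -64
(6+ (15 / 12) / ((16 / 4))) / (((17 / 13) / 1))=1313 / 272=4.83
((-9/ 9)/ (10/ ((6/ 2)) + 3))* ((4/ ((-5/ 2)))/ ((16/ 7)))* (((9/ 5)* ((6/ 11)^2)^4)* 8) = 1269789696/ 101820468475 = 0.01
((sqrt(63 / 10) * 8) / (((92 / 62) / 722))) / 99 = 44764 * sqrt(70) / 3795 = 98.69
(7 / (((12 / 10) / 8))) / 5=28 / 3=9.33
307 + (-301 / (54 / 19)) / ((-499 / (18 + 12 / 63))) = 12564680 / 40419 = 310.86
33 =33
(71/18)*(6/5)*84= 397.60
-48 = -48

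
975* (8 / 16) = 975 / 2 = 487.50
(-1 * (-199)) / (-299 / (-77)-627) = -15323 / 47980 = -0.32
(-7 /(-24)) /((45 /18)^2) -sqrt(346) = 7 /150 -sqrt(346) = -18.55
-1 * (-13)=13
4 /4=1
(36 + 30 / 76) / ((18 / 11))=5071 / 228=22.24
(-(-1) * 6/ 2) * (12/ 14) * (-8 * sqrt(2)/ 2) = -72 * sqrt(2)/ 7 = -14.55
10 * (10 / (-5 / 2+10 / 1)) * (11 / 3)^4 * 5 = 2928200 / 243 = 12050.21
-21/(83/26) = -546/83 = -6.58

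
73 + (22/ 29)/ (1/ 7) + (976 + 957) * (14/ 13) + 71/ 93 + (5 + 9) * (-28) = 62014708/ 35061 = 1768.77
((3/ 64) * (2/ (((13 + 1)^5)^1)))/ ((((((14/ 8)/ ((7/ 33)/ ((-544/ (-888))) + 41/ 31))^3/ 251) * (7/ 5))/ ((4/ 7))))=218170925003296845/ 14087381197951467949312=0.00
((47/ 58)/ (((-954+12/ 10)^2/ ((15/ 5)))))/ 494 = 1175/ 216759027264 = 0.00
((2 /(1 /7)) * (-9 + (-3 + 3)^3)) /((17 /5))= -630 /17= -37.06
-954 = -954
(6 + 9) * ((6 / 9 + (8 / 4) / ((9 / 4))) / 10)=7 / 3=2.33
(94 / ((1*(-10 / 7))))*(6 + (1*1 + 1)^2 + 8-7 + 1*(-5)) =-1974 / 5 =-394.80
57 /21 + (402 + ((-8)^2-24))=3113 /7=444.71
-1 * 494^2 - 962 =-244998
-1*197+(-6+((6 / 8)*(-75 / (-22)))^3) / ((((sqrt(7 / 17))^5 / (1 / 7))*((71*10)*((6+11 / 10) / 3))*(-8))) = -197 - 6330654531*sqrt(119) / 65985249161216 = -197.00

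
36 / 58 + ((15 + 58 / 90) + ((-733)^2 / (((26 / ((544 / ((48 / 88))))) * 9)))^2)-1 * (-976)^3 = 93696652939768180954 / 17864145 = 5244955912514.60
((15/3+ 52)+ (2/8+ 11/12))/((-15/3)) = -349/30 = -11.63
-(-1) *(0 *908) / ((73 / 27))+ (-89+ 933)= 844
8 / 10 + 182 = 914 / 5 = 182.80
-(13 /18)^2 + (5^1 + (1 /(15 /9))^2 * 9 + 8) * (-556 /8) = -9146533 /8100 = -1129.20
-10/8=-5/4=-1.25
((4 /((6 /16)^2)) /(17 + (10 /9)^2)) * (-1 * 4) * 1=-9216 /1477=-6.24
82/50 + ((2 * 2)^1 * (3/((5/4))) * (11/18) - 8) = -37/75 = -0.49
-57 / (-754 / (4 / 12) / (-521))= -9899 / 754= -13.13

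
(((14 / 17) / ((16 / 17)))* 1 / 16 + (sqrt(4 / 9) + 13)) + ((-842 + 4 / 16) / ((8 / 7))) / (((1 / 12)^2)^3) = -844519877483 / 384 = -2199270514.28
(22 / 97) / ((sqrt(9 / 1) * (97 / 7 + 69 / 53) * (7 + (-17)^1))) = -4081 / 8182920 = -0.00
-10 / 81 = -0.12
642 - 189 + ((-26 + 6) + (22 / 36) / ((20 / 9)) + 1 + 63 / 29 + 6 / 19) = 9626261 / 22040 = 436.76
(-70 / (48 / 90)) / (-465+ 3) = 25 / 88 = 0.28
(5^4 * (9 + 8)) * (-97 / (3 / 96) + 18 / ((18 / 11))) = -32863125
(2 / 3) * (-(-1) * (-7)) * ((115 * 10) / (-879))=16100 / 2637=6.11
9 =9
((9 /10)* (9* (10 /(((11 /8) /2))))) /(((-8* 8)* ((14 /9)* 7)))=-729 /4312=-0.17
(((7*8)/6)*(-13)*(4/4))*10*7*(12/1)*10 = -1019200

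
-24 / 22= -12 / 11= -1.09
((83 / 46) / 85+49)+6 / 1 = 215133 / 3910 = 55.02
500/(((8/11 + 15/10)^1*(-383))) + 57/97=2719/1820399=0.00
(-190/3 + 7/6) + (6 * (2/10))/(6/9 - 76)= -210799/3390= -62.18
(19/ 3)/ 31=19/ 93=0.20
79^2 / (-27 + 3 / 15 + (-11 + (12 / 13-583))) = -405665 / 40292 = -10.07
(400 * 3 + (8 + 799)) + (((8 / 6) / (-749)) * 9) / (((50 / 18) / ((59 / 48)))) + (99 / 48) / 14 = 2007.14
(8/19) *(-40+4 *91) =2592/19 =136.42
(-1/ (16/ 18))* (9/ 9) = -9/ 8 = -1.12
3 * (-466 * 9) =-12582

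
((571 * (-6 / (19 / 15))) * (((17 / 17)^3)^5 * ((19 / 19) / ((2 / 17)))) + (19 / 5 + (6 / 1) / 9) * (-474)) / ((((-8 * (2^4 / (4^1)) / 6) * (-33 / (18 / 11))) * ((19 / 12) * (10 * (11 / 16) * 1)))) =-257602572 / 12012275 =-21.44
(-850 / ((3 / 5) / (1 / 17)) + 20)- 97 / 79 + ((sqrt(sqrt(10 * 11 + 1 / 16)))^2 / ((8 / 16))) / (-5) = -15301 / 237- sqrt(1761) / 10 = -68.76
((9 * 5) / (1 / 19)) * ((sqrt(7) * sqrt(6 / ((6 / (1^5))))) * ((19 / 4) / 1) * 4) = 16245 * sqrt(7) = 42980.23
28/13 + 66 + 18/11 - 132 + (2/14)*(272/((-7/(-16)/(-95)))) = -8499.76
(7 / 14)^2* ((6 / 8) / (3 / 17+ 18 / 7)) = 119 / 1744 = 0.07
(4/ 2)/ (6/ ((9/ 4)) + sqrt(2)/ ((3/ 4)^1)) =0.44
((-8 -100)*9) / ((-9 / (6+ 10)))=1728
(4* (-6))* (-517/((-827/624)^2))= 4831377408/683929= 7064.15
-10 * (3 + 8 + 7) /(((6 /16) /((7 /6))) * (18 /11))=-3080 /9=-342.22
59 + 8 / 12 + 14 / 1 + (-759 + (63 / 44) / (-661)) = -59796893 / 87252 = -685.34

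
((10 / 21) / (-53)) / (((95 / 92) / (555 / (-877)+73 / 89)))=-2691184 / 1650586791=-0.00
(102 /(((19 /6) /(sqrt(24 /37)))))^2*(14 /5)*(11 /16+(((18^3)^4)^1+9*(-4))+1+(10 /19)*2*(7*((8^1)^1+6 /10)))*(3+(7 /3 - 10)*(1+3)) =-76528397888606927622815568 /1268915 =-60310105790070199834.36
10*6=60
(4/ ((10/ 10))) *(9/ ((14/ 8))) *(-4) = -576/ 7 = -82.29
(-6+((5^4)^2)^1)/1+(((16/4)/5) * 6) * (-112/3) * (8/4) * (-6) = 1963847/5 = 392769.40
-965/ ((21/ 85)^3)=-592630625/ 9261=-63992.08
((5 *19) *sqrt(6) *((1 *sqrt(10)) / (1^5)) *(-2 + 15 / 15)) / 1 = -735.87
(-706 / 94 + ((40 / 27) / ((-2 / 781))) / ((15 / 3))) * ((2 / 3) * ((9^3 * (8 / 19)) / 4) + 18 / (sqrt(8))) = -5628924 / 893 -156359 * sqrt(2) / 282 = -7087.52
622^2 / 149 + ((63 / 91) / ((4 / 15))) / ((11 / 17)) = 221639603 / 85228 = 2600.55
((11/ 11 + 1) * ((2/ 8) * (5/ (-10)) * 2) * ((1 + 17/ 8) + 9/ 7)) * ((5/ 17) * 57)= -70395/ 1904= -36.97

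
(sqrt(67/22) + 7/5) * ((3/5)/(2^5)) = 0.06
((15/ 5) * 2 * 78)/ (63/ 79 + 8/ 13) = 480636/ 1451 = 331.24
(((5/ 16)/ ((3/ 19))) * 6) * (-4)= -47.50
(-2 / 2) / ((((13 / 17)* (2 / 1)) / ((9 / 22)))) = -153 / 572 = -0.27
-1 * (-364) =364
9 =9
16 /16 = 1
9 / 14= 0.64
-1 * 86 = -86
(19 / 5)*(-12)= -228 / 5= -45.60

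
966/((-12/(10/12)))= -805/12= -67.08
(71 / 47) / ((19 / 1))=0.08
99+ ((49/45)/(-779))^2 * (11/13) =1581533869586/15975089325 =99.00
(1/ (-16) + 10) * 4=39.75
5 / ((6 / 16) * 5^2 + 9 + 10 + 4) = 40 / 259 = 0.15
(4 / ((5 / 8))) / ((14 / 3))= 48 / 35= 1.37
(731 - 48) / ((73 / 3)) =2049 / 73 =28.07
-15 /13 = -1.15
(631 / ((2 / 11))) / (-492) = -6941 / 984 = -7.05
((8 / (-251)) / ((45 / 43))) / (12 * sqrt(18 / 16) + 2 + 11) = -4472 / 79065 + 344 * sqrt(2) / 8785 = -0.00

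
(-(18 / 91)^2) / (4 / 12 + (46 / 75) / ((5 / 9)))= -121500 / 4463459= -0.03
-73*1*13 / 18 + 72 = 347 / 18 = 19.28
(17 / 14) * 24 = 204 / 7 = 29.14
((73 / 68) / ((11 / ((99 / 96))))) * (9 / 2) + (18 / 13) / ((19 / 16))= 1740213 / 1074944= 1.62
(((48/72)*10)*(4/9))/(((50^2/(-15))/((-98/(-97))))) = -0.02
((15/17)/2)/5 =3/34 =0.09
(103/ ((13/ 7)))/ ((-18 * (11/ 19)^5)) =-1785267379/ 37685934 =-47.37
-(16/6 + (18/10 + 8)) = -187/15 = -12.47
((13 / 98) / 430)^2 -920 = -1633717231831 / 1775779600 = -920.00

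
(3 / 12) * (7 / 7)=0.25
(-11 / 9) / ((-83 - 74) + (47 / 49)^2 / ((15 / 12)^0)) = 2401 / 306612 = 0.01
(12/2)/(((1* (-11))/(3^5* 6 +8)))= -8796/11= -799.64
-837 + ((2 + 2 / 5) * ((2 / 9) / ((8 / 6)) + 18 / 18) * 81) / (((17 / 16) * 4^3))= -141723 / 170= -833.66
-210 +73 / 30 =-6227 / 30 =-207.57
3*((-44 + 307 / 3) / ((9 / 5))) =875 / 9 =97.22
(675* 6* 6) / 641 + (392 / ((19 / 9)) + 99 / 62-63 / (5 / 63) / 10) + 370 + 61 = 5444355697 / 9438725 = 576.81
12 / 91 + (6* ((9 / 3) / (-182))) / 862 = 795 / 6034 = 0.13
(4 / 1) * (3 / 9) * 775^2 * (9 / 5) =1441500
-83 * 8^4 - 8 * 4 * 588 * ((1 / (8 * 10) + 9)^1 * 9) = -1866180.80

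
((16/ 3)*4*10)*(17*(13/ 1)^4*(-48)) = -4971898880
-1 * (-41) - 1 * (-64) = 105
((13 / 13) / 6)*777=129.50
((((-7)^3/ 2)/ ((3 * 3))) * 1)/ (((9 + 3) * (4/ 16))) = -343/ 54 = -6.35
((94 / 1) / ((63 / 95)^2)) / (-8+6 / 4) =-1696700 / 51597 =-32.88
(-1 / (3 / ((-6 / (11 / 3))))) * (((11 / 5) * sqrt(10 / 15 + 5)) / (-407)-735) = -4410 / 11-2 * sqrt(51) / 2035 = -400.92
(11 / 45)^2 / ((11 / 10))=22 / 405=0.05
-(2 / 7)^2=-4 / 49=-0.08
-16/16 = -1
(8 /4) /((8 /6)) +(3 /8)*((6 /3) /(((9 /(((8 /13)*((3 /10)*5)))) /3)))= 45 /26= 1.73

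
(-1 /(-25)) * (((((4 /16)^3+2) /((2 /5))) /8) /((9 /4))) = 43 /3840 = 0.01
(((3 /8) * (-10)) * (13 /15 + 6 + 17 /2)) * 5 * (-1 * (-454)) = -523235 /4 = -130808.75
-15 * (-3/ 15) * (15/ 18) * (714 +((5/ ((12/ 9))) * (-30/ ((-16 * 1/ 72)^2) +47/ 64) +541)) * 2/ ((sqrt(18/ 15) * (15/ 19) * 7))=-4963085 * sqrt(30)/ 32256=-842.76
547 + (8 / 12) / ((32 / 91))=26347 / 48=548.90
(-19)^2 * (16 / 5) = 5776 / 5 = 1155.20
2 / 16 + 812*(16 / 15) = 103951 / 120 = 866.26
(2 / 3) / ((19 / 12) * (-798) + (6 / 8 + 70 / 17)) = -136 / 256761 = -0.00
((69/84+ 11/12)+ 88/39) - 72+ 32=-6553/182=-36.01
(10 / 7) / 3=10 / 21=0.48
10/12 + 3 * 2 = 41/6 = 6.83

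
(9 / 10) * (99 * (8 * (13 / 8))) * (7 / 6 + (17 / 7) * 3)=274131 / 28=9790.39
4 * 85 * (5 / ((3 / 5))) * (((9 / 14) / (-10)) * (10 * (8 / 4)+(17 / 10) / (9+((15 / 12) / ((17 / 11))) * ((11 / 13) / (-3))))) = -598954710 / 162841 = -3678.16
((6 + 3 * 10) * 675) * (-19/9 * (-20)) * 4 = 4104000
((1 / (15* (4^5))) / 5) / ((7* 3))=1 / 1612800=0.00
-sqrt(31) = -5.57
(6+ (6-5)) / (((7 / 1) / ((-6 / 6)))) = -1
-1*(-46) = 46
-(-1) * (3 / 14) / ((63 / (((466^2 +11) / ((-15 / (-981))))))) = 23671203 / 490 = 48308.58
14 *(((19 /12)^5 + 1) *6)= 19074517 /20736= 919.87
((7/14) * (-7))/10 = -7/20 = -0.35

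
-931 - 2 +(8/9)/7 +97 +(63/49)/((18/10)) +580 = -16075/63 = -255.16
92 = 92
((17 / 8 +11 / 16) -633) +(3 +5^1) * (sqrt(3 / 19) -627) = -90339 / 16 +8 * sqrt(57) / 19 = -5643.01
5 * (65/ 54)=325/ 54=6.02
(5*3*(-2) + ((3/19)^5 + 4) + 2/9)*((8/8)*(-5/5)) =574452781/22284891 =25.78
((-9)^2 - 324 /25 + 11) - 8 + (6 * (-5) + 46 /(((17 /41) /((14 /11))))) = 851962 /4675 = 182.24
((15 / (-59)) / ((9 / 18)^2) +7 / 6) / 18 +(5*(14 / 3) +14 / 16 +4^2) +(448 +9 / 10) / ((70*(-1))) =75389221 / 2230200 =33.80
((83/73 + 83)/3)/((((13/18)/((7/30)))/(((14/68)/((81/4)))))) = 601916/6533865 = 0.09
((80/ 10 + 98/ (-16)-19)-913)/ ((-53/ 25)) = 438.74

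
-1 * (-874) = 874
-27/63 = -3/7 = -0.43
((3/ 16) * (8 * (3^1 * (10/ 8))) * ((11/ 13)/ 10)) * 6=297/ 104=2.86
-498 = -498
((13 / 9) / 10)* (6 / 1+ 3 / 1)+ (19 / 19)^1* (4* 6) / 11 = 383 / 110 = 3.48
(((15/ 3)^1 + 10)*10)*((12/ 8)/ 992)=225/ 992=0.23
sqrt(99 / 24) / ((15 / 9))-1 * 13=-13+ 3 * sqrt(66) / 20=-11.78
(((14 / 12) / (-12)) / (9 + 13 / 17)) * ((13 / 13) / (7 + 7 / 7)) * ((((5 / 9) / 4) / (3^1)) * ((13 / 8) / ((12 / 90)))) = -38675 / 55074816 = -0.00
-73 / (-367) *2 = 146 / 367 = 0.40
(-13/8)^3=-2197/512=-4.29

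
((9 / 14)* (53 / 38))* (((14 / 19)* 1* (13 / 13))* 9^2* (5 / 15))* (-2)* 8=-103032 / 361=-285.41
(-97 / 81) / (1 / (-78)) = 93.41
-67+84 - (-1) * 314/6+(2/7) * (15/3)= 1486/21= 70.76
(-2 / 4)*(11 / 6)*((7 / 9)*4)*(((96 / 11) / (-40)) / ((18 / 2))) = 0.07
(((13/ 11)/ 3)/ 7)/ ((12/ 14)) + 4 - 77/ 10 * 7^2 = -184751/ 495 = -373.23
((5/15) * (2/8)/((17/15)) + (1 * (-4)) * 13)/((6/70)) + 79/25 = -1024503/1700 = -602.65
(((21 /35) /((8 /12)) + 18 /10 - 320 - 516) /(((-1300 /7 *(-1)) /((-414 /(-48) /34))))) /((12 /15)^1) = -309603 /217600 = -1.42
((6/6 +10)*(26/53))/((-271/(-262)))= 74932/14363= 5.22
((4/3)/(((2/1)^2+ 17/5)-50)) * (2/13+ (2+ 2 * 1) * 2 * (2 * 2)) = -1.01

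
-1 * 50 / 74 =-25 / 37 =-0.68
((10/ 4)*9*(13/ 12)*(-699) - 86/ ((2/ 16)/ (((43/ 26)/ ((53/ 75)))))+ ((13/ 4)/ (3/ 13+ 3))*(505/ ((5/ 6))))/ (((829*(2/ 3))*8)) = -2088012999/ 511778176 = -4.08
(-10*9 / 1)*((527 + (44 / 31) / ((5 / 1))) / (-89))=1471122 / 2759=533.21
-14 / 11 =-1.27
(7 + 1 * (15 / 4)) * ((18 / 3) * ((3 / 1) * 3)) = 1161 / 2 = 580.50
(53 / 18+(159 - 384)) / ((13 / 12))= -7994 / 39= -204.97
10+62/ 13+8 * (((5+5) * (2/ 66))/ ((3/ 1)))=20048/ 1287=15.58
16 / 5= 3.20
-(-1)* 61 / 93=61 / 93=0.66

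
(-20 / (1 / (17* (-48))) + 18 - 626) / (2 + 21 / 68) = 1068416 / 157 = 6805.20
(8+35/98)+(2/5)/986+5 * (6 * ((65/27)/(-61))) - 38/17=93560671/18945990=4.94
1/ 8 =0.12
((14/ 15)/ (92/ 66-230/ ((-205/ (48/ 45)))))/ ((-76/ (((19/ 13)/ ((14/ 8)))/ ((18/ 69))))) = -451/ 29718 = -0.02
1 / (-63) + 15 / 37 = 0.39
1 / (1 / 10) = 10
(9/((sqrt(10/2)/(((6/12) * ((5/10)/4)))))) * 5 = 1.26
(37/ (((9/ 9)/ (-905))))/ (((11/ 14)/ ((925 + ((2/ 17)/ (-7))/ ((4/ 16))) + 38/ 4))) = -7446896575/ 187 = -39822976.34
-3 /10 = -0.30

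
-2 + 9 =7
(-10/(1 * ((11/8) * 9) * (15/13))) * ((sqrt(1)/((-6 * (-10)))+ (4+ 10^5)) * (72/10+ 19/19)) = -12792513812/22275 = -574299.16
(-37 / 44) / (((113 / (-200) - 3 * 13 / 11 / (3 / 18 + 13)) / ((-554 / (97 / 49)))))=-3967387900 / 14064709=-282.08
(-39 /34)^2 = 1521 /1156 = 1.32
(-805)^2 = 648025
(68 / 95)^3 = 314432 / 857375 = 0.37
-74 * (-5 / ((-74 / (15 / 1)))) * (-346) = 25950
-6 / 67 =-0.09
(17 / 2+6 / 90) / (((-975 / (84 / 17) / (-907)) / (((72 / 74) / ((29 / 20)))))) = 156642528 / 5928325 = 26.42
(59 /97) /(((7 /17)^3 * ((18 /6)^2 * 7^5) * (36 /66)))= 3188537 /30196027638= 0.00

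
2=2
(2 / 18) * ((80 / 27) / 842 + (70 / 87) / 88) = 183655 / 130538628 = 0.00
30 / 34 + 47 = 814 / 17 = 47.88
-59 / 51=-1.16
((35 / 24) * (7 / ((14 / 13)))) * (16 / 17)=455 / 51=8.92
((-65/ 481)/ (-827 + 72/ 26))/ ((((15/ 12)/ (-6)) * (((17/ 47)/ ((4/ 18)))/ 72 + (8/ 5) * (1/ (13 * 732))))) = -558170496/ 16153083229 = -0.03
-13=-13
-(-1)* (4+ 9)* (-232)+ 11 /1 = -3005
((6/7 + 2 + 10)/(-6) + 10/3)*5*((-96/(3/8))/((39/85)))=-2720000/819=-3321.12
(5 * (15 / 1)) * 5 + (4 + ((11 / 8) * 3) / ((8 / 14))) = 386.22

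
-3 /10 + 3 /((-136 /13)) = -399 /680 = -0.59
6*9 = 54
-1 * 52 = -52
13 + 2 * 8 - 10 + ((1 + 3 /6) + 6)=53 /2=26.50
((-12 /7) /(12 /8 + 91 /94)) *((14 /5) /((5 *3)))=-94 /725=-0.13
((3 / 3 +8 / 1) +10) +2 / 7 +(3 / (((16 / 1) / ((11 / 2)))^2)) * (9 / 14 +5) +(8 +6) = 35.29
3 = 3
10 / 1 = 10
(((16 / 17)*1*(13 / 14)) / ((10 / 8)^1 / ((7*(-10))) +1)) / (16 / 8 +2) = 0.22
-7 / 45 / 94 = -7 / 4230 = -0.00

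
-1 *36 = -36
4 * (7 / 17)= 28 / 17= 1.65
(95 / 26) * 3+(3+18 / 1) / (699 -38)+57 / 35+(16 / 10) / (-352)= 166967963 / 13233220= 12.62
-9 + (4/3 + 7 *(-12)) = -275/3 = -91.67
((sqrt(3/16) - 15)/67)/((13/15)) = -225/871 + 15 *sqrt(3)/3484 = -0.25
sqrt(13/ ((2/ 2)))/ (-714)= -sqrt(13)/ 714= -0.01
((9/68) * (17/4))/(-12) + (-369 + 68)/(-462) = 1277/2112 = 0.60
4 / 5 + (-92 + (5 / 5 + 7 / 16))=-7181 / 80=-89.76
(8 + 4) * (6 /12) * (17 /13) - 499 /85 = 2183 /1105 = 1.98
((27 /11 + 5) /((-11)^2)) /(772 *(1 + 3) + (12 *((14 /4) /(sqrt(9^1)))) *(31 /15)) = 0.00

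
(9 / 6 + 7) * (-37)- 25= -679 / 2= -339.50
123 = 123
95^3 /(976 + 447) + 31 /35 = 30052238 /49805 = 603.40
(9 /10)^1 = 9 /10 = 0.90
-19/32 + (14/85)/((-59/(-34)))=-4709/9440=-0.50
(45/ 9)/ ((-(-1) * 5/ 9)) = 9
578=578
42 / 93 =14 / 31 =0.45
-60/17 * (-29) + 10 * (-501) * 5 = -424110/17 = -24947.65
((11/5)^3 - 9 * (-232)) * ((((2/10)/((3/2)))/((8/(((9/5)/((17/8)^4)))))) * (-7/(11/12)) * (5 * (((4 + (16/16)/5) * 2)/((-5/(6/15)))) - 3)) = 10763344392192/71775859375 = 149.96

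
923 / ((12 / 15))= 4615 / 4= 1153.75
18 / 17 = 1.06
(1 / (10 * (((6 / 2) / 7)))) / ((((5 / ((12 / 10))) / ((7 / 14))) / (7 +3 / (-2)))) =77 / 500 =0.15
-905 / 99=-9.14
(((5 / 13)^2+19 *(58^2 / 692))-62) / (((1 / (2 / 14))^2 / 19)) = 11.83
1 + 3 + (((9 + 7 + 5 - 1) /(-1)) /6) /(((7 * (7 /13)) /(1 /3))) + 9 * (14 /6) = 10895 /441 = 24.71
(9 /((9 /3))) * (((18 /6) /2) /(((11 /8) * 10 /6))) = 108 /55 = 1.96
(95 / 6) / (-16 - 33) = -95 / 294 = -0.32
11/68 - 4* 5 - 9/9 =-1417/68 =-20.84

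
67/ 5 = 13.40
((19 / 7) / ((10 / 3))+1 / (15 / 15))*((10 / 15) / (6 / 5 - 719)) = -127 / 75369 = -0.00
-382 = -382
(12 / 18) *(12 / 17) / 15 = 8 / 255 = 0.03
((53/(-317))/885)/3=-53/841635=-0.00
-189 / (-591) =63 / 197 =0.32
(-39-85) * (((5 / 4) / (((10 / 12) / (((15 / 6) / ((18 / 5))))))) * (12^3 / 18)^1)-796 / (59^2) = -43165196 / 3481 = -12400.23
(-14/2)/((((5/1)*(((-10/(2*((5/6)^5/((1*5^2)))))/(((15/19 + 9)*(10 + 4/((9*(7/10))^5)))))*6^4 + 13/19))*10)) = 20459903933945/601655347063595918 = 0.00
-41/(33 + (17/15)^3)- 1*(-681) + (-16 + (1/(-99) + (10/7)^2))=375609499483/564113088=665.84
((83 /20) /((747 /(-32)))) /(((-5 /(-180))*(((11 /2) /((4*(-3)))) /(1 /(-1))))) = -768 /55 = -13.96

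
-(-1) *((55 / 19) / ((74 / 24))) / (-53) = -0.02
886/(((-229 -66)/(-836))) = 740696/295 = 2510.83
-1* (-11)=11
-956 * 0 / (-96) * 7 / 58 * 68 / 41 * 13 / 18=0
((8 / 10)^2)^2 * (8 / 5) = 0.66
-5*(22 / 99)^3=-40 / 729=-0.05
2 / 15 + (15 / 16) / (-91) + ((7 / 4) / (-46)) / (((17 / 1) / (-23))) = 64789 / 371280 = 0.17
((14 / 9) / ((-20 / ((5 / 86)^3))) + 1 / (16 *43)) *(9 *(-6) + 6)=-16466 / 238521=-0.07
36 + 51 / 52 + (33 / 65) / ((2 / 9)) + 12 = 13329 / 260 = 51.27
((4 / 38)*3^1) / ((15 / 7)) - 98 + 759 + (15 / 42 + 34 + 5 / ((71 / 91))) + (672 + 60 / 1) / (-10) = 11873873 / 18886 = 628.71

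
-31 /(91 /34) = -1054 /91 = -11.58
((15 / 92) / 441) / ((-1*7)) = -0.00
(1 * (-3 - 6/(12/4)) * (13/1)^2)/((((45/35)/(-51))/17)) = 1709435/3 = 569811.67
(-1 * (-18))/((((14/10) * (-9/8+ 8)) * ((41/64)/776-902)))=-7151616/3449360299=-0.00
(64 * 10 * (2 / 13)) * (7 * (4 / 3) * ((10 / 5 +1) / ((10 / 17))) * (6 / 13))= 365568 / 169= 2163.12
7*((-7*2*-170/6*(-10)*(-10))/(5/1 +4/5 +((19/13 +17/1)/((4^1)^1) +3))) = 6768125/327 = 20697.63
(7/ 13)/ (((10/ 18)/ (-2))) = -1.94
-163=-163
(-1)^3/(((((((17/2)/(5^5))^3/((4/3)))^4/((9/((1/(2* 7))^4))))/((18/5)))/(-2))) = 27951318770647048950195312500000000000000000000000000/582622237229761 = 47975029074669970578157090000000000000.00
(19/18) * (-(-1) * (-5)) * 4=-190/9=-21.11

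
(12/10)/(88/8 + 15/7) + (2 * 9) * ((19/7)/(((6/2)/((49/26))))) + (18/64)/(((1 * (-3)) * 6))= 2943881/95680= 30.77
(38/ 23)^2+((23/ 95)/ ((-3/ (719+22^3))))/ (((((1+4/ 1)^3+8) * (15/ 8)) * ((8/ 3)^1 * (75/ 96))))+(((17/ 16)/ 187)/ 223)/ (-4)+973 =127750128400633953/ 131165147960000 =973.96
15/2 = 7.50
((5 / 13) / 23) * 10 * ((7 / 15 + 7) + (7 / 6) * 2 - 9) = 40 / 299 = 0.13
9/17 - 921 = -15648/17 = -920.47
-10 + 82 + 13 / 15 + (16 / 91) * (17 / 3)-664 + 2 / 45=-2416429 / 4095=-590.09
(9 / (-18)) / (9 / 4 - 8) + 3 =71 / 23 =3.09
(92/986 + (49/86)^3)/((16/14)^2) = 4275717117/20068838912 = 0.21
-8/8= -1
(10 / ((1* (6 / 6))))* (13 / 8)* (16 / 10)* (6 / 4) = 39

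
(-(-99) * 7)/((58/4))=1386/29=47.79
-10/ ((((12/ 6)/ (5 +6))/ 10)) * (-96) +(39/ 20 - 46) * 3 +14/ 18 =9480353/ 180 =52668.63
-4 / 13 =-0.31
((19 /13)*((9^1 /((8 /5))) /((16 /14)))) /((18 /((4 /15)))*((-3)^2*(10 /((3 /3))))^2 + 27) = 95 /7220928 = 0.00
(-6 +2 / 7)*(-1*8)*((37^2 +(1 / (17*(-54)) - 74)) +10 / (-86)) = 8178271520 / 138159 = 59194.63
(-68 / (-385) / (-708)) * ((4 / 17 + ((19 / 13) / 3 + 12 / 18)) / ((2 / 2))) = -307 / 885885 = -0.00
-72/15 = -24/5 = -4.80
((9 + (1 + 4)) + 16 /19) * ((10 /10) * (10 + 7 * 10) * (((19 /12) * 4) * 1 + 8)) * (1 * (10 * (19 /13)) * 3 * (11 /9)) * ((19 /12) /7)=168955600 /819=206294.99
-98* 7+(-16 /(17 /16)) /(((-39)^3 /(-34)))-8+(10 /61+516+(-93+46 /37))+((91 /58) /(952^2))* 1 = -271051276666127429 /1005377659348608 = -269.60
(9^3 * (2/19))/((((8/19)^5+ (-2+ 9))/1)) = 63336006/5788487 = 10.94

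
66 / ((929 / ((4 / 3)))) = 88 / 929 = 0.09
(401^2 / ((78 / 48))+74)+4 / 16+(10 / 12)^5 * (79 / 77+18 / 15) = 770824271309 / 7783776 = 99029.61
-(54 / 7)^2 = -2916 / 49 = -59.51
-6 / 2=-3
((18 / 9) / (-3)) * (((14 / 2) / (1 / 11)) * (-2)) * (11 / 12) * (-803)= -680141 / 9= -75571.22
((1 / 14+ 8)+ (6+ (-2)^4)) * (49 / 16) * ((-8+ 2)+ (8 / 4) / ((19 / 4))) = -156191 / 304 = -513.79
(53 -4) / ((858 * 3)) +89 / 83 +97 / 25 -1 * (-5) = 53257349 / 5341050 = 9.97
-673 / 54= -12.46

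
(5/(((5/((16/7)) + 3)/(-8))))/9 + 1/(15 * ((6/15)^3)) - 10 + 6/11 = -609349/65736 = -9.27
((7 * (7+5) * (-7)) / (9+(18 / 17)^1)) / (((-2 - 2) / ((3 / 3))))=833 / 57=14.61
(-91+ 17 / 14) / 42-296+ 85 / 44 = -159655 / 539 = -296.21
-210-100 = -310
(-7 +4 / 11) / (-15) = 73 / 165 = 0.44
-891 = -891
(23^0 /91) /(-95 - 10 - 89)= -1 /17654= -0.00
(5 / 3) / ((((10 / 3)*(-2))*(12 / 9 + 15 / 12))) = -3 / 31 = -0.10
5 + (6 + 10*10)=111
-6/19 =-0.32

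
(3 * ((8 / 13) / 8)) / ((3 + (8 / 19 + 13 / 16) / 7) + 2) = 6384 / 143195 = 0.04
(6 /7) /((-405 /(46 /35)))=-92 /33075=-0.00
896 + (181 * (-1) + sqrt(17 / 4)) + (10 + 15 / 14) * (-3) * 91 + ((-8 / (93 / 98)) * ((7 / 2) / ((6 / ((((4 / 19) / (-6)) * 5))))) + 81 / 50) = -916417241 / 397575 + sqrt(17) / 2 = -2302.96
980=980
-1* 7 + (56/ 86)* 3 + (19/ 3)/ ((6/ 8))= 1315/ 387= 3.40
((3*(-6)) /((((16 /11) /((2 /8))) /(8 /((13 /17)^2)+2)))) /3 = -43725 /2704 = -16.17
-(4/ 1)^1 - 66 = -70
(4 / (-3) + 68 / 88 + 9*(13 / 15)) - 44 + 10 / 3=-3677 / 110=-33.43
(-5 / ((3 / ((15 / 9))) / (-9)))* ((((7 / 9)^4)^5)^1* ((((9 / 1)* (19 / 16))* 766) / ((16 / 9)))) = 14516208046193063281925 / 19212113318015887488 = 755.58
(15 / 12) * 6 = 15 / 2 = 7.50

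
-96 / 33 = -32 / 11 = -2.91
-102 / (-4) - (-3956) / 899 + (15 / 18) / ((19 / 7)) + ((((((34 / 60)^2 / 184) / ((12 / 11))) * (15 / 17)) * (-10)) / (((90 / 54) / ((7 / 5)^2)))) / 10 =949339375599 / 31429040000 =30.21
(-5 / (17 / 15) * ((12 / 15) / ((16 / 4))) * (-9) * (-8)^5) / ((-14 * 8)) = 276480 / 119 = 2323.36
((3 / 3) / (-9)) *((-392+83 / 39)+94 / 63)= 318083 / 7371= 43.15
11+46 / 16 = 111 / 8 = 13.88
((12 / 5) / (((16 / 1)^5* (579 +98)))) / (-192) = -1 / 56790876160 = -0.00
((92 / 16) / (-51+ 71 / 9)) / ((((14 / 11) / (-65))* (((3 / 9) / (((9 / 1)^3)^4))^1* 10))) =25080590128122243 / 43456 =577149073272.33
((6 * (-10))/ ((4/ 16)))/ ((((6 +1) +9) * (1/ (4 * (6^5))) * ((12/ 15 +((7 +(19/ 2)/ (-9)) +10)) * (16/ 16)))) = -41990400/ 1507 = -27863.57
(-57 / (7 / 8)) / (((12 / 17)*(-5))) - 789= -26969 / 35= -770.54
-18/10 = -1.80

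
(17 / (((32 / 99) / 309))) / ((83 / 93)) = 48364371 / 2656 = 18209.48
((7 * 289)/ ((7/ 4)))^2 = 1336336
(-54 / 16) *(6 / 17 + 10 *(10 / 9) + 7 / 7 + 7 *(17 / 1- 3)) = -50703 / 136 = -372.82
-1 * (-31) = 31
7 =7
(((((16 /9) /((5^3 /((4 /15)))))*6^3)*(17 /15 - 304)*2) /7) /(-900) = 0.08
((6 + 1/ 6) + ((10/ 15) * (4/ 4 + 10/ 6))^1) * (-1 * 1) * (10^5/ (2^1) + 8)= -397285.78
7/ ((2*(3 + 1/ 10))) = 1.13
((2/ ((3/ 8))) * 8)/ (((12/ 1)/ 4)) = 14.22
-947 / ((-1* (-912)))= -947 / 912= -1.04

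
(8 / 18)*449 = 1796 / 9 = 199.56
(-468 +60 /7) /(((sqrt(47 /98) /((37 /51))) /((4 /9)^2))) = -634624 * sqrt(94) /64719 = -95.07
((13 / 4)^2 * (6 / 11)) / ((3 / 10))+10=1285 / 44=29.20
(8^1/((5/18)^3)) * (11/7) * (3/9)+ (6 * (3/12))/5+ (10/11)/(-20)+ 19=2067117/9625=214.77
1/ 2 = 0.50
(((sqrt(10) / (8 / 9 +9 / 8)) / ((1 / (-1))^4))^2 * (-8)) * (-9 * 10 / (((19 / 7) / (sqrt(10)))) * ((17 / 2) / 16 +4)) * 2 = 3265920 * sqrt(10) / 551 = 18743.64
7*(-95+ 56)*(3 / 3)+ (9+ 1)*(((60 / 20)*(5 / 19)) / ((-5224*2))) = -273.00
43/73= 0.59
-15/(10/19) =-57/2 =-28.50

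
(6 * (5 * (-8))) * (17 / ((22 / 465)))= -948600 / 11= -86236.36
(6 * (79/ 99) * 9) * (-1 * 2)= -948/ 11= -86.18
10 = 10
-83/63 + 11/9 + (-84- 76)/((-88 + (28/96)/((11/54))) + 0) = 140222/79989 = 1.75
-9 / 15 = -3 / 5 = -0.60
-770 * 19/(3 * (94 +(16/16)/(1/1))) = -154/3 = -51.33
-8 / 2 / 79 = -4 / 79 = -0.05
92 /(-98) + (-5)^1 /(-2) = 153 /98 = 1.56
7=7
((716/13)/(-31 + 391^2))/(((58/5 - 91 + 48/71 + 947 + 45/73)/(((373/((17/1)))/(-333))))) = -692106722/25329067964867745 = -0.00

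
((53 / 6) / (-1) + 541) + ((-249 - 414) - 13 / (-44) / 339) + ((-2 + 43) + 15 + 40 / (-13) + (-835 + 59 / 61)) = -3595601947 / 3942796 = -911.94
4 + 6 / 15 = 22 / 5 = 4.40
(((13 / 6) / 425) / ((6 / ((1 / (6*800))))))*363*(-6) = -1573 / 4080000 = -0.00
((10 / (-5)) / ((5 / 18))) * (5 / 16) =-9 / 4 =-2.25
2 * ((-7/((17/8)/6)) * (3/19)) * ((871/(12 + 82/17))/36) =-8.98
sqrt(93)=9.64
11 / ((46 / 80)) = 440 / 23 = 19.13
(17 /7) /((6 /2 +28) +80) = 17 /777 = 0.02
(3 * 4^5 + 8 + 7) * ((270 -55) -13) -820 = 622754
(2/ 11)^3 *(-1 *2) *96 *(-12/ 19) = 0.73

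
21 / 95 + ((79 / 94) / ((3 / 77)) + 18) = 1066027 / 26790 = 39.79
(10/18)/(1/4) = 20/9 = 2.22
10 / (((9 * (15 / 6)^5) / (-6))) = -128 / 1875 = -0.07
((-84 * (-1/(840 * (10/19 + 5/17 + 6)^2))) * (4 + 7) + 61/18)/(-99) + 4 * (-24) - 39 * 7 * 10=-61101821543128/21621046095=-2826.03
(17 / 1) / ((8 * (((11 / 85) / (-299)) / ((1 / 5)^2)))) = -86411 / 440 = -196.39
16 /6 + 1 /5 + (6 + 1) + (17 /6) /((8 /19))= 3983 /240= 16.60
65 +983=1048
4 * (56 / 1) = 224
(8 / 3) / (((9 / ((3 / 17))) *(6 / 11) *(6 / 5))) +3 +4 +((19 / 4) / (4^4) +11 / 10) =57800959 / 7050240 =8.20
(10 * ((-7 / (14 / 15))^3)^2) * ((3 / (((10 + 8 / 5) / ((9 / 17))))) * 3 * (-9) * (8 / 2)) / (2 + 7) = -23066015625 / 7888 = -2924190.62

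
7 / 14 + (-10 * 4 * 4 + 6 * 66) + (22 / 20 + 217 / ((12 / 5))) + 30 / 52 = 256303 / 780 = 328.59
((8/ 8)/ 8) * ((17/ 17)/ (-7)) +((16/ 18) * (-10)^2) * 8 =358391/ 504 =711.09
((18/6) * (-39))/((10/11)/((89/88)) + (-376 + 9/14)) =48594/155525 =0.31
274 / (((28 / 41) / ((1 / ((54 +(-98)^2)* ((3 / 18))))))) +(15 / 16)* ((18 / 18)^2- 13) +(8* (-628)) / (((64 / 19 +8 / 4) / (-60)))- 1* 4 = 129033485943 / 2298604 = 56135.59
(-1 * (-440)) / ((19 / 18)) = 7920 / 19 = 416.84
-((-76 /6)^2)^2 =-2085136 /81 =-25742.42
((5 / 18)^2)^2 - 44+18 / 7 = -30438665 / 734832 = -41.42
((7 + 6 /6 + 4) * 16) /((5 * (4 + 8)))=16 /5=3.20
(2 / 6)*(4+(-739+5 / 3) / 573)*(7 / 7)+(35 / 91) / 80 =975269 / 1072656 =0.91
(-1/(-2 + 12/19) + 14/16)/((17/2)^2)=167/7514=0.02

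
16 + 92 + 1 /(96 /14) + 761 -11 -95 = 36631 /48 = 763.15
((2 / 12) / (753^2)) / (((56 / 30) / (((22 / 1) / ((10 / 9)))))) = 11 / 3528056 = 0.00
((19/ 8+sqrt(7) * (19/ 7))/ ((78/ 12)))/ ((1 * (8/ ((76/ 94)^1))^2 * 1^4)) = 0.02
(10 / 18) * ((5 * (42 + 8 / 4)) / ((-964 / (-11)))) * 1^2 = 1.39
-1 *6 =-6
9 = 9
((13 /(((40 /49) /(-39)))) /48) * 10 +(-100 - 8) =-237.39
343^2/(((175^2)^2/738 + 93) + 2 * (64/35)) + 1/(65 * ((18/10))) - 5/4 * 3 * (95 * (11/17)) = -60180547737094283/261184886816724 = -230.41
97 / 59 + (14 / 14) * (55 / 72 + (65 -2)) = 277853 / 4248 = 65.41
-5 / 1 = -5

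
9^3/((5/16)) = 11664/5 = 2332.80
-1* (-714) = 714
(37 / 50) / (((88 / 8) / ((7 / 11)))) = 259 / 6050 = 0.04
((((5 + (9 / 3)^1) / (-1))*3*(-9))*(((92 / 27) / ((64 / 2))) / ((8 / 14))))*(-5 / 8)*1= -805 / 32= -25.16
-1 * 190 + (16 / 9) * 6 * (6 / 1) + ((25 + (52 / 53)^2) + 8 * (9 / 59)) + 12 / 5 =-79896463 / 828655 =-96.42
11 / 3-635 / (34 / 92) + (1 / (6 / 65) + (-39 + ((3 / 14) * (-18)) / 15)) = -2074161 / 1190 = -1742.99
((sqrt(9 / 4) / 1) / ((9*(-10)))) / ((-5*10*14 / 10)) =1 / 4200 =0.00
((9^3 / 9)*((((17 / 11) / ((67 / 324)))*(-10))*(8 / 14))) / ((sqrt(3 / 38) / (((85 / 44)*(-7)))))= 126408600*sqrt(114) / 8107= 166482.61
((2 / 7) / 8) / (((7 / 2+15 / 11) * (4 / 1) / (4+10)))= 11 / 428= 0.03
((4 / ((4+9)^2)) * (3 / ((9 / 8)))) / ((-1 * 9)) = -32 / 4563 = -0.01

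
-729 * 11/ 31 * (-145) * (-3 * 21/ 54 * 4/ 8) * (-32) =21704760/ 31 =700153.55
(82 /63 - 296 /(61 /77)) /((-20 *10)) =1.86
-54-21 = -75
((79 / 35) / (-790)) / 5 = -0.00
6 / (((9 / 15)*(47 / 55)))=550 / 47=11.70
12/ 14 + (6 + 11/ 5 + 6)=527/ 35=15.06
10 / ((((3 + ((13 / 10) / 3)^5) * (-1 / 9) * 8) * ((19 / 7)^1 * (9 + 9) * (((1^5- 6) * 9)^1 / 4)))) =9450000 / 1392154567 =0.01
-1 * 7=-7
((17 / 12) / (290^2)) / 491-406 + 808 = 199197914417 / 495517200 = 402.00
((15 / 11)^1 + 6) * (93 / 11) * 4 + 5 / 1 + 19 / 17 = 524828 / 2057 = 255.14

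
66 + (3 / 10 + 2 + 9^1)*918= 10439.40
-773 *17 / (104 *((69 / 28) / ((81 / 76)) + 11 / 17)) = -42222033 / 988832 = -42.70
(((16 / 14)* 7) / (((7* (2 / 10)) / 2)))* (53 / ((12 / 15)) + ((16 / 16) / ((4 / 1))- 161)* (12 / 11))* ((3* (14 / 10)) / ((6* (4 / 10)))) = -24005 / 11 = -2182.27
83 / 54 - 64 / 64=29 / 54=0.54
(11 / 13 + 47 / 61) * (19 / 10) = 12179 / 3965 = 3.07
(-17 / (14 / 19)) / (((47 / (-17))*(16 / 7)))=5491 / 1504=3.65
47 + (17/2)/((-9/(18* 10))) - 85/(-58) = -7049/58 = -121.53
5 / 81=0.06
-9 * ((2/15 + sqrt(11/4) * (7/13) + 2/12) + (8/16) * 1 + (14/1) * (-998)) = 628704/5- 63 * sqrt(11)/26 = 125732.76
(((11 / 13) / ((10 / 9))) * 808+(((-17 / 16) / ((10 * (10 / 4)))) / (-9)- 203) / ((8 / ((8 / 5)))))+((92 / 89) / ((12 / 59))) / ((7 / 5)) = 84313647283 / 145782000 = 578.35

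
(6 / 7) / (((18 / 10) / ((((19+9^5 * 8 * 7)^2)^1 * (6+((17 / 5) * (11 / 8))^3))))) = 10814717147013747901 / 19200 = 563266518073632.70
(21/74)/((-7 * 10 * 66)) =-1/16280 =-0.00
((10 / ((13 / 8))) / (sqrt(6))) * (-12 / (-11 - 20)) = 160 * sqrt(6) / 403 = 0.97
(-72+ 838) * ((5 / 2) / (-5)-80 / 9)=-64727 / 9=-7191.89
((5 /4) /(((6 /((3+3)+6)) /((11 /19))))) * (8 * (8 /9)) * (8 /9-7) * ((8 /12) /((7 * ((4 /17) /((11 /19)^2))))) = -99558800 /11667159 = -8.53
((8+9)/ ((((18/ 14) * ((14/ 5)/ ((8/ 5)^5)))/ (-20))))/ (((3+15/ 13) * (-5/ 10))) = 14483456/ 30375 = 476.82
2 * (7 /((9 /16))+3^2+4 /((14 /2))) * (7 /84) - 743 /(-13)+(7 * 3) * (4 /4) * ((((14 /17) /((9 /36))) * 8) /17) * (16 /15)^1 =678453689 /7100730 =95.55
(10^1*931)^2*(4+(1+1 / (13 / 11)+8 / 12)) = 22015729400 / 39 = 564505882.05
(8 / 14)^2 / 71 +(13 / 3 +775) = 8133950 / 10437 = 779.34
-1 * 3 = -3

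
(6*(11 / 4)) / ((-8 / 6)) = -99 / 8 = -12.38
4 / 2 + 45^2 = 2027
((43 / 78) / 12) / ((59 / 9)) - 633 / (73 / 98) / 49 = -7765037 / 447928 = -17.34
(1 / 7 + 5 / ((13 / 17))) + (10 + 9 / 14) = 3153 / 182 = 17.32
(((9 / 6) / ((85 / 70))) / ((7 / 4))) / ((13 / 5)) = 60 / 221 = 0.27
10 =10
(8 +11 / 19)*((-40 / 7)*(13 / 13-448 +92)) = 2314600 / 133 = 17403.01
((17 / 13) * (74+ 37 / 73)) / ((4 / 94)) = 4345761 / 1898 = 2289.65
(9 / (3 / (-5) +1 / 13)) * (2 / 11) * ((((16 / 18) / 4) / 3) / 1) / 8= -65 / 2244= -0.03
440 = 440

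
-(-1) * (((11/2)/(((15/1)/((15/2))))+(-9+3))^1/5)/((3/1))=-0.22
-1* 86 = -86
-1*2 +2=0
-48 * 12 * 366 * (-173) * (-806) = -29395761408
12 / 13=0.92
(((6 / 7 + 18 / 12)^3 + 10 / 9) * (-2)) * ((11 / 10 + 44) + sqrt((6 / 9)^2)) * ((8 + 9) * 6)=-8189726693 / 61740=-132648.63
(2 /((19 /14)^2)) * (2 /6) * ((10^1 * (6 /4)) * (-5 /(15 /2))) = -3920 /1083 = -3.62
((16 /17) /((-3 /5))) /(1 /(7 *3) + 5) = -280 /901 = -0.31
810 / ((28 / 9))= 3645 / 14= 260.36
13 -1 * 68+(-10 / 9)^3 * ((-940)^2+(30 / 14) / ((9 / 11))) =-18556496995 / 15309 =-1212129.92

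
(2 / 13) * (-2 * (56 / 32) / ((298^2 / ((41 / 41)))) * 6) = -21 / 577226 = -0.00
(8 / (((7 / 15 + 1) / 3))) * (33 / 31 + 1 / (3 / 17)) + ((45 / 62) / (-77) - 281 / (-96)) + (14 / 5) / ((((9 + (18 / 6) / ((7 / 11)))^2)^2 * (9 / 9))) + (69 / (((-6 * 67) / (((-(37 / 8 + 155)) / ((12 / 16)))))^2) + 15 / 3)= 312629732946129101 / 2275238695403520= 137.41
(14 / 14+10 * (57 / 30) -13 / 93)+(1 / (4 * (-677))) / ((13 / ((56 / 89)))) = 1446733481 / 72845877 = 19.86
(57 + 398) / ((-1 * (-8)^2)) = -455 / 64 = -7.11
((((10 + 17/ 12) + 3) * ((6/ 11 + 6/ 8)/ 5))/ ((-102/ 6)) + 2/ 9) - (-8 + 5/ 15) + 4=1571137/ 134640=11.67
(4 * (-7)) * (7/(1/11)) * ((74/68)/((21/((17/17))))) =-5698/51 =-111.73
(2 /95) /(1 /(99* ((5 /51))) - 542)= -66 /1698847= -0.00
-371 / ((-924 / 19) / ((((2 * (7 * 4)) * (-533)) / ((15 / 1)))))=-7514234 / 495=-15180.27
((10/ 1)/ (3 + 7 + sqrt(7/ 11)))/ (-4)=-275/ 1093 + 5 * sqrt(77)/ 2186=-0.23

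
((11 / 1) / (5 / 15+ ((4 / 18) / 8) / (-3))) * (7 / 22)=54 / 5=10.80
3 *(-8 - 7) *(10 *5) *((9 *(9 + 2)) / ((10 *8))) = -22275 / 8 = -2784.38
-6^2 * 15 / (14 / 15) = -578.57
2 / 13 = 0.15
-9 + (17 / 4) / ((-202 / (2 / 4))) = -14561 / 1616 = -9.01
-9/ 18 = -1/ 2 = -0.50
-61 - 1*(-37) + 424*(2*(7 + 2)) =7608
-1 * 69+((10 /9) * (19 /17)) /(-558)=-2945498 /42687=-69.00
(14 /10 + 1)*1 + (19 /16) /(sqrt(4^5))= 6239 /2560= 2.44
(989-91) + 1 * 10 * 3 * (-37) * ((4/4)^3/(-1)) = 2008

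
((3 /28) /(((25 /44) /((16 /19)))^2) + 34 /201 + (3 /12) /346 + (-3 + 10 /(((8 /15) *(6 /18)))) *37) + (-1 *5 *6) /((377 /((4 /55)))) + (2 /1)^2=3597836714632364551 /1822012877685000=1974.65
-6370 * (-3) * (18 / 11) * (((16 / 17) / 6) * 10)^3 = 6522880000 / 54043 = 120697.96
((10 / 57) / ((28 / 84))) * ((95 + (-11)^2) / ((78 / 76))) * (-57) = -82080 / 13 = -6313.85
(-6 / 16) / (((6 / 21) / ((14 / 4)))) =-147 / 32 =-4.59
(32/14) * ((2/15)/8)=4/105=0.04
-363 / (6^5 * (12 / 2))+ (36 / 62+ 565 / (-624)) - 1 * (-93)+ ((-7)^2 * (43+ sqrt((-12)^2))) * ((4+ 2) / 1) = 101925552473 / 6267456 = 16262.67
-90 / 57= -30 / 19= -1.58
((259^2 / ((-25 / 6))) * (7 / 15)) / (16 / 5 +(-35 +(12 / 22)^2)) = 113635214 / 476475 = 238.49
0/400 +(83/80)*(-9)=-747/80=-9.34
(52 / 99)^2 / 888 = 338 / 1087911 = 0.00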